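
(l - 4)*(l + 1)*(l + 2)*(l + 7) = l^4 + 6*l^3 - 17*l^2 - 78*l - 56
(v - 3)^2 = v^2 - 6*v + 9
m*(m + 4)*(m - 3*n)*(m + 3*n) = m^4 + 4*m^3 - 9*m^2*n^2 - 36*m*n^2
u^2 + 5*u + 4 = (u + 1)*(u + 4)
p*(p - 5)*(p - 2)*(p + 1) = p^4 - 6*p^3 + 3*p^2 + 10*p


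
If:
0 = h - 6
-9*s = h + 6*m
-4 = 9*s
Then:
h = 6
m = -1/3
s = -4/9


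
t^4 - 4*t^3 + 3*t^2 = t^2*(t - 3)*(t - 1)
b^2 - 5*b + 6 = (b - 3)*(b - 2)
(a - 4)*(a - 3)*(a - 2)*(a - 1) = a^4 - 10*a^3 + 35*a^2 - 50*a + 24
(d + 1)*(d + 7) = d^2 + 8*d + 7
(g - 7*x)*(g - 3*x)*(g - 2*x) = g^3 - 12*g^2*x + 41*g*x^2 - 42*x^3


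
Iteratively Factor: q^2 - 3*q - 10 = (q - 5)*(q + 2)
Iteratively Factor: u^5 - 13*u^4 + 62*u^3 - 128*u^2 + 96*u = (u)*(u^4 - 13*u^3 + 62*u^2 - 128*u + 96) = u*(u - 4)*(u^3 - 9*u^2 + 26*u - 24) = u*(u - 4)^2*(u^2 - 5*u + 6) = u*(u - 4)^2*(u - 3)*(u - 2)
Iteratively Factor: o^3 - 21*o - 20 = (o - 5)*(o^2 + 5*o + 4) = (o - 5)*(o + 1)*(o + 4)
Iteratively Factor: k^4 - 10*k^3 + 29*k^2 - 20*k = (k - 1)*(k^3 - 9*k^2 + 20*k) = (k - 5)*(k - 1)*(k^2 - 4*k) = k*(k - 5)*(k - 1)*(k - 4)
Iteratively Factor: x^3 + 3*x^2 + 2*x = (x + 2)*(x^2 + x) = (x + 1)*(x + 2)*(x)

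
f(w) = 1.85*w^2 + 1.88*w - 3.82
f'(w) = 3.7*w + 1.88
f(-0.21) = -4.13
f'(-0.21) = 1.10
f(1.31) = 1.82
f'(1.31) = 6.73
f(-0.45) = -4.29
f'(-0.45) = 0.22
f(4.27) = 37.94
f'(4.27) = 17.68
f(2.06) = 7.90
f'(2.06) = 9.50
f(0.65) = -1.82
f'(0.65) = 4.28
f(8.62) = 149.85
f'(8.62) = 33.77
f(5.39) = 60.06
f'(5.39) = 21.82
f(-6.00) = 51.50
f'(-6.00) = -20.32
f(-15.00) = 384.23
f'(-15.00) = -53.62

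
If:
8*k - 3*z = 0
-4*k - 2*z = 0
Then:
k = 0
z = 0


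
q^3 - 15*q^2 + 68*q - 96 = (q - 8)*(q - 4)*(q - 3)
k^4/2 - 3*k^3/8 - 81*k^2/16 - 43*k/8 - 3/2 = (k/2 + 1)*(k - 4)*(k + 1/2)*(k + 3/4)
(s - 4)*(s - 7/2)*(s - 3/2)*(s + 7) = s^4 - 2*s^3 - 151*s^2/4 + 623*s/4 - 147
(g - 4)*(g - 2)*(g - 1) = g^3 - 7*g^2 + 14*g - 8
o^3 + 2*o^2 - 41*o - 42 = (o - 6)*(o + 1)*(o + 7)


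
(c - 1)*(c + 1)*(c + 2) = c^3 + 2*c^2 - c - 2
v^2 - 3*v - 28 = (v - 7)*(v + 4)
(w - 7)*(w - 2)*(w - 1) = w^3 - 10*w^2 + 23*w - 14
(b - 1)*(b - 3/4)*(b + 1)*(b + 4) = b^4 + 13*b^3/4 - 4*b^2 - 13*b/4 + 3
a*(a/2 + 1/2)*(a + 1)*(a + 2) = a^4/2 + 2*a^3 + 5*a^2/2 + a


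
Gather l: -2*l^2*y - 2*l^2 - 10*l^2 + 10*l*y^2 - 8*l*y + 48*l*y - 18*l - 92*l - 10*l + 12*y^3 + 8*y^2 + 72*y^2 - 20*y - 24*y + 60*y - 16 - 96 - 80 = l^2*(-2*y - 12) + l*(10*y^2 + 40*y - 120) + 12*y^3 + 80*y^2 + 16*y - 192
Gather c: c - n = c - n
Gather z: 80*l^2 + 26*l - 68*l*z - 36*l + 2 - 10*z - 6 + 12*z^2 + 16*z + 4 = 80*l^2 - 10*l + 12*z^2 + z*(6 - 68*l)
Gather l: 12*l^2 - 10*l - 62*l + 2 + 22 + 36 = 12*l^2 - 72*l + 60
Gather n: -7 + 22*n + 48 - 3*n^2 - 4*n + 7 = -3*n^2 + 18*n + 48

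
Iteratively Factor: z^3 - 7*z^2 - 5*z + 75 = (z - 5)*(z^2 - 2*z - 15) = (z - 5)^2*(z + 3)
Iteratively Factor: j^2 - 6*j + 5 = (j - 5)*(j - 1)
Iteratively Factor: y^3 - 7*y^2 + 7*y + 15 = (y + 1)*(y^2 - 8*y + 15) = (y - 5)*(y + 1)*(y - 3)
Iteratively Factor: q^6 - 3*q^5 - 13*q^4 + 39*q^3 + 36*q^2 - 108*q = (q - 3)*(q^5 - 13*q^3 + 36*q) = (q - 3)^2*(q^4 + 3*q^3 - 4*q^2 - 12*q) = (q - 3)^2*(q - 2)*(q^3 + 5*q^2 + 6*q) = (q - 3)^2*(q - 2)*(q + 2)*(q^2 + 3*q) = (q - 3)^2*(q - 2)*(q + 2)*(q + 3)*(q)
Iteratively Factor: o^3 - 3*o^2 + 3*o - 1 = (o - 1)*(o^2 - 2*o + 1) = (o - 1)^2*(o - 1)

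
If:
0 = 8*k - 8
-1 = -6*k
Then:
No Solution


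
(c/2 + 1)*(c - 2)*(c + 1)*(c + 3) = c^4/2 + 2*c^3 - c^2/2 - 8*c - 6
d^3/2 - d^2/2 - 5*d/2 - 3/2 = (d/2 + 1/2)*(d - 3)*(d + 1)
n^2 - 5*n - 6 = (n - 6)*(n + 1)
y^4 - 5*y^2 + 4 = (y - 2)*(y - 1)*(y + 1)*(y + 2)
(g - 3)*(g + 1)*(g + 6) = g^3 + 4*g^2 - 15*g - 18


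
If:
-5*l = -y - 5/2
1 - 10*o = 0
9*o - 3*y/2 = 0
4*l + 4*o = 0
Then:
No Solution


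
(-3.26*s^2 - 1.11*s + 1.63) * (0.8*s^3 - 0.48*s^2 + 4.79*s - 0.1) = -2.608*s^5 + 0.6768*s^4 - 13.7786*s^3 - 5.7733*s^2 + 7.9187*s - 0.163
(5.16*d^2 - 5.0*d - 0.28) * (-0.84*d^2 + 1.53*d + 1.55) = -4.3344*d^4 + 12.0948*d^3 + 0.5832*d^2 - 8.1784*d - 0.434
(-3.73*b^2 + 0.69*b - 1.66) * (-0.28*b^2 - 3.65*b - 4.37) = 1.0444*b^4 + 13.4213*b^3 + 14.2464*b^2 + 3.0437*b + 7.2542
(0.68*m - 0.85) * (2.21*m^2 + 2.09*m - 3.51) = 1.5028*m^3 - 0.4573*m^2 - 4.1633*m + 2.9835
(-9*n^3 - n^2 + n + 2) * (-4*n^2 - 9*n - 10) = 36*n^5 + 85*n^4 + 95*n^3 - 7*n^2 - 28*n - 20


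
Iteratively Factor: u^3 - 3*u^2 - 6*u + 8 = (u - 1)*(u^2 - 2*u - 8) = (u - 4)*(u - 1)*(u + 2)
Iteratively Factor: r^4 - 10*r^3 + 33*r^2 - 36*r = (r - 3)*(r^3 - 7*r^2 + 12*r) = (r - 3)^2*(r^2 - 4*r) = (r - 4)*(r - 3)^2*(r)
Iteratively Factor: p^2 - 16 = (p - 4)*(p + 4)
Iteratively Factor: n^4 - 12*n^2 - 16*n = (n)*(n^3 - 12*n - 16) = n*(n + 2)*(n^2 - 2*n - 8) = n*(n + 2)^2*(n - 4)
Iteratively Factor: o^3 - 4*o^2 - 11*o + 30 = (o - 2)*(o^2 - 2*o - 15) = (o - 5)*(o - 2)*(o + 3)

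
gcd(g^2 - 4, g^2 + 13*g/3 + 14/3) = g + 2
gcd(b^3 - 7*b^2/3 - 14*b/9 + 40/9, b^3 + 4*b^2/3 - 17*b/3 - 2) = b - 2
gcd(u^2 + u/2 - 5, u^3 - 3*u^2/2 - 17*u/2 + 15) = u - 2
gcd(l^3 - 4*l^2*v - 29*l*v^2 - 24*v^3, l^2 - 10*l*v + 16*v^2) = -l + 8*v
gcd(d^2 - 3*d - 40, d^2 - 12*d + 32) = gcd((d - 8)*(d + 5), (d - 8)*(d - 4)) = d - 8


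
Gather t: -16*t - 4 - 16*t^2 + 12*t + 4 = -16*t^2 - 4*t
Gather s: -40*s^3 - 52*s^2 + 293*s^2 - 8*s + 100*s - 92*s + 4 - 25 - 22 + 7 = -40*s^3 + 241*s^2 - 36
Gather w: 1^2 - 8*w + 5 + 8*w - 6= 0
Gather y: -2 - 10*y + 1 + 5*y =-5*y - 1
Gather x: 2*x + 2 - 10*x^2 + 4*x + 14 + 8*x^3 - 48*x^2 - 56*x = 8*x^3 - 58*x^2 - 50*x + 16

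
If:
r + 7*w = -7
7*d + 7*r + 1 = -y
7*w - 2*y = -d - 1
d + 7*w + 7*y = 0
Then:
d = 191/63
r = -67/21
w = -80/147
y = 1/9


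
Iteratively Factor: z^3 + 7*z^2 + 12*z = (z)*(z^2 + 7*z + 12) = z*(z + 4)*(z + 3)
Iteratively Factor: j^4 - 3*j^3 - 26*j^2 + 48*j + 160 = (j + 4)*(j^3 - 7*j^2 + 2*j + 40) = (j - 5)*(j + 4)*(j^2 - 2*j - 8) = (j - 5)*(j + 2)*(j + 4)*(j - 4)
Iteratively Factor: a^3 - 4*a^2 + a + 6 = (a - 3)*(a^2 - a - 2) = (a - 3)*(a - 2)*(a + 1)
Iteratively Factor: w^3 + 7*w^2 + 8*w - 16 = (w - 1)*(w^2 + 8*w + 16) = (w - 1)*(w + 4)*(w + 4)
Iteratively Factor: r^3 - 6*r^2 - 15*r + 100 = (r - 5)*(r^2 - r - 20) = (r - 5)*(r + 4)*(r - 5)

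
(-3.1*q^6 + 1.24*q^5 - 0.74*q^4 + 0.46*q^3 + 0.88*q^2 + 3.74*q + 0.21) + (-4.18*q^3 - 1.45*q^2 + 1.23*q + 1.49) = -3.1*q^6 + 1.24*q^5 - 0.74*q^4 - 3.72*q^3 - 0.57*q^2 + 4.97*q + 1.7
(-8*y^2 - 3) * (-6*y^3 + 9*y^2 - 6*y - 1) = 48*y^5 - 72*y^4 + 66*y^3 - 19*y^2 + 18*y + 3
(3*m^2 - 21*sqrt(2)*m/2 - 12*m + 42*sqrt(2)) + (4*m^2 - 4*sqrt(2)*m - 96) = 7*m^2 - 29*sqrt(2)*m/2 - 12*m - 96 + 42*sqrt(2)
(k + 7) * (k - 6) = k^2 + k - 42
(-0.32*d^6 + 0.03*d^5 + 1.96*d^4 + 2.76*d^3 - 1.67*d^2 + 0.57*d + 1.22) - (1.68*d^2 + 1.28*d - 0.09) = -0.32*d^6 + 0.03*d^5 + 1.96*d^4 + 2.76*d^3 - 3.35*d^2 - 0.71*d + 1.31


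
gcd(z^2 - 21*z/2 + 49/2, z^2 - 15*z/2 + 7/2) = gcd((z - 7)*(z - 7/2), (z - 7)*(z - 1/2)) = z - 7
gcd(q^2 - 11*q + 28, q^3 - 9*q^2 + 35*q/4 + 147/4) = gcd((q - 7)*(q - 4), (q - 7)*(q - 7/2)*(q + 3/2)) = q - 7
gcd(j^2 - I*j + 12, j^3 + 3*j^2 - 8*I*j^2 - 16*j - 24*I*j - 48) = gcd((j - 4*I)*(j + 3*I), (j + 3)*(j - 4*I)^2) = j - 4*I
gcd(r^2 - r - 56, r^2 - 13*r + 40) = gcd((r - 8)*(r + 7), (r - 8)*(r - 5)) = r - 8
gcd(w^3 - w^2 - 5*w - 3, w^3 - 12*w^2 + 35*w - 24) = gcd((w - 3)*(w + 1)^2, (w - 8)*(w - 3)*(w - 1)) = w - 3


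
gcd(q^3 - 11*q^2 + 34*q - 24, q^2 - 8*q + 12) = q - 6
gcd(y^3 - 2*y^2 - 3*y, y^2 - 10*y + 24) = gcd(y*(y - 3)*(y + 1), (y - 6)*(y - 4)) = 1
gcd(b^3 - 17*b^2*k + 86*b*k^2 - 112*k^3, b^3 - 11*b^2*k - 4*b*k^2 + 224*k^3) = b^2 - 15*b*k + 56*k^2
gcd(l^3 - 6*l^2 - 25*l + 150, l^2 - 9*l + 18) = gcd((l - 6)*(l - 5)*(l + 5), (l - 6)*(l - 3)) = l - 6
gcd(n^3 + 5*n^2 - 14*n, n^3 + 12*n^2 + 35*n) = n^2 + 7*n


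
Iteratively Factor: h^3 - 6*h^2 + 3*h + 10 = (h - 2)*(h^2 - 4*h - 5) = (h - 2)*(h + 1)*(h - 5)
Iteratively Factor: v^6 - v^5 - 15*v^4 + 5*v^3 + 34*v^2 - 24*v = (v - 1)*(v^5 - 15*v^3 - 10*v^2 + 24*v) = (v - 1)^2*(v^4 + v^3 - 14*v^2 - 24*v) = (v - 4)*(v - 1)^2*(v^3 + 5*v^2 + 6*v) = (v - 4)*(v - 1)^2*(v + 2)*(v^2 + 3*v) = (v - 4)*(v - 1)^2*(v + 2)*(v + 3)*(v)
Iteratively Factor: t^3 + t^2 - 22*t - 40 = (t - 5)*(t^2 + 6*t + 8) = (t - 5)*(t + 4)*(t + 2)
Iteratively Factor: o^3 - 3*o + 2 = (o - 1)*(o^2 + o - 2) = (o - 1)^2*(o + 2)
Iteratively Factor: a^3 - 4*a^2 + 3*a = (a)*(a^2 - 4*a + 3) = a*(a - 1)*(a - 3)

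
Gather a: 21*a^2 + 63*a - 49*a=21*a^2 + 14*a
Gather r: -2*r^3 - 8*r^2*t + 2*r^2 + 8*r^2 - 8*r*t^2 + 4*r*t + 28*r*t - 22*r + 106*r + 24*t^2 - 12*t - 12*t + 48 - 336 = -2*r^3 + r^2*(10 - 8*t) + r*(-8*t^2 + 32*t + 84) + 24*t^2 - 24*t - 288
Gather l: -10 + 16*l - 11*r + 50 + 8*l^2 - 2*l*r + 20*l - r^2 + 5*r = 8*l^2 + l*(36 - 2*r) - r^2 - 6*r + 40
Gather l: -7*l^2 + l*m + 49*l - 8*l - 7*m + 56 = -7*l^2 + l*(m + 41) - 7*m + 56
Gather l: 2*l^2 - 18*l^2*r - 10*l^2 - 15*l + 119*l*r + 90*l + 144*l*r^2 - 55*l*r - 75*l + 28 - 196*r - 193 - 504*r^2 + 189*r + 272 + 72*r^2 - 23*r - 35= l^2*(-18*r - 8) + l*(144*r^2 + 64*r) - 432*r^2 - 30*r + 72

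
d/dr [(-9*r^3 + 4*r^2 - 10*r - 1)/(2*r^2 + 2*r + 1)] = (-18*r^4 - 36*r^3 + r^2 + 12*r - 8)/(4*r^4 + 8*r^3 + 8*r^2 + 4*r + 1)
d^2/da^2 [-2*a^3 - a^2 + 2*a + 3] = -12*a - 2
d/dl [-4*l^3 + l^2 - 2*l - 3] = -12*l^2 + 2*l - 2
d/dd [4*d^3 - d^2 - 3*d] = 12*d^2 - 2*d - 3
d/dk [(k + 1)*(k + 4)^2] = 3*(k + 2)*(k + 4)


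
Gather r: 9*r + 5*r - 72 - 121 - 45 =14*r - 238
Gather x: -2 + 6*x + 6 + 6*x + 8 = 12*x + 12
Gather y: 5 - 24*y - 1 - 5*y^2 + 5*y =-5*y^2 - 19*y + 4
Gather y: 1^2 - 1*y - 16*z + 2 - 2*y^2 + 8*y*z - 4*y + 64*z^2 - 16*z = -2*y^2 + y*(8*z - 5) + 64*z^2 - 32*z + 3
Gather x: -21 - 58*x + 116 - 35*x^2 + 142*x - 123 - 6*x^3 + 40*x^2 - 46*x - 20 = -6*x^3 + 5*x^2 + 38*x - 48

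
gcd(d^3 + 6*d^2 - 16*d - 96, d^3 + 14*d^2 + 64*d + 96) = d^2 + 10*d + 24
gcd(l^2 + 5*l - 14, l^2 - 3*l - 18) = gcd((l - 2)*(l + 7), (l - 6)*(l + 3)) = 1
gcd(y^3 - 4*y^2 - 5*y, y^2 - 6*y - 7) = y + 1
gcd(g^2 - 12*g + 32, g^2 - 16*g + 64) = g - 8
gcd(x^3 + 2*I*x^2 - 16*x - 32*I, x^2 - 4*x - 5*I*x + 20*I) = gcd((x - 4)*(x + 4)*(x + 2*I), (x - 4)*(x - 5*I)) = x - 4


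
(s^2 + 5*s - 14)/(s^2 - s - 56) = (s - 2)/(s - 8)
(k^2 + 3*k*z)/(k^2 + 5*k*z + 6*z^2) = k/(k + 2*z)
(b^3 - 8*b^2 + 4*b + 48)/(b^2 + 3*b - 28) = (b^2 - 4*b - 12)/(b + 7)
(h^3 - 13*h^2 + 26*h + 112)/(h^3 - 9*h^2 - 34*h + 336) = (h + 2)/(h + 6)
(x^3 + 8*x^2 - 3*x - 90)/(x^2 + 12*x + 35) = (x^2 + 3*x - 18)/(x + 7)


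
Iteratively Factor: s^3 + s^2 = (s + 1)*(s^2) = s*(s + 1)*(s)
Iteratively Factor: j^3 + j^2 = (j)*(j^2 + j) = j*(j + 1)*(j)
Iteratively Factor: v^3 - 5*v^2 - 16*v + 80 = (v + 4)*(v^2 - 9*v + 20) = (v - 5)*(v + 4)*(v - 4)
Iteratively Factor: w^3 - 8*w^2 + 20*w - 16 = (w - 2)*(w^2 - 6*w + 8) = (w - 2)^2*(w - 4)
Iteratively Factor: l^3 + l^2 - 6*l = (l)*(l^2 + l - 6) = l*(l - 2)*(l + 3)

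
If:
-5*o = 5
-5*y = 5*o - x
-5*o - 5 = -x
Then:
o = -1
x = 0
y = 1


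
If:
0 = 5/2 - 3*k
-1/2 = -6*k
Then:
No Solution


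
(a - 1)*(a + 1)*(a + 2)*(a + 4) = a^4 + 6*a^3 + 7*a^2 - 6*a - 8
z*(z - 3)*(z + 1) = z^3 - 2*z^2 - 3*z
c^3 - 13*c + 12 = (c - 3)*(c - 1)*(c + 4)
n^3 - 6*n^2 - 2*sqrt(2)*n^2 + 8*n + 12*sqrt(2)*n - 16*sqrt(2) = (n - 4)*(n - 2)*(n - 2*sqrt(2))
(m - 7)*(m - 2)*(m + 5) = m^3 - 4*m^2 - 31*m + 70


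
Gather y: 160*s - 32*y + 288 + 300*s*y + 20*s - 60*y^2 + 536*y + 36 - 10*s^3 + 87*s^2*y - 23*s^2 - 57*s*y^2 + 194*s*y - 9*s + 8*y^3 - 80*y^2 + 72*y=-10*s^3 - 23*s^2 + 171*s + 8*y^3 + y^2*(-57*s - 140) + y*(87*s^2 + 494*s + 576) + 324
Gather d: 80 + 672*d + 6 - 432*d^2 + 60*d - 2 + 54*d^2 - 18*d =-378*d^2 + 714*d + 84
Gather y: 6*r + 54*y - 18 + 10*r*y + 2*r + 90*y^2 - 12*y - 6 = 8*r + 90*y^2 + y*(10*r + 42) - 24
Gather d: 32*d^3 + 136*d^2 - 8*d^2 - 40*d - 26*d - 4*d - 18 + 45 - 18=32*d^3 + 128*d^2 - 70*d + 9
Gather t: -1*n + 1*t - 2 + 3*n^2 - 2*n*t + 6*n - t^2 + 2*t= 3*n^2 + 5*n - t^2 + t*(3 - 2*n) - 2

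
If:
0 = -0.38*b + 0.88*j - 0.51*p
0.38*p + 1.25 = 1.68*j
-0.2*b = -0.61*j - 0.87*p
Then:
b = 1.80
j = 0.72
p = -0.09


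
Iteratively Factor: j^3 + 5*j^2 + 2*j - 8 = (j + 4)*(j^2 + j - 2) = (j - 1)*(j + 4)*(j + 2)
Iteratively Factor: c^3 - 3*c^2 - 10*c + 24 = (c - 2)*(c^2 - c - 12) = (c - 4)*(c - 2)*(c + 3)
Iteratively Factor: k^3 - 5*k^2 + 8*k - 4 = (k - 1)*(k^2 - 4*k + 4) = (k - 2)*(k - 1)*(k - 2)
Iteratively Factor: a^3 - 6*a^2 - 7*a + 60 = (a - 5)*(a^2 - a - 12) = (a - 5)*(a - 4)*(a + 3)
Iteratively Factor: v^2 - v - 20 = (v + 4)*(v - 5)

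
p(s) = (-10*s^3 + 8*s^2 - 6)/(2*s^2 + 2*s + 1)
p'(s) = (-4*s - 2)*(-10*s^3 + 8*s^2 - 6)/(2*s^2 + 2*s + 1)^2 + (-30*s^2 + 16*s)/(2*s^2 + 2*s + 1)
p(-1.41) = 17.59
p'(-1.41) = -8.42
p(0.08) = -5.08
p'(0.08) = 10.97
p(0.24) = -3.56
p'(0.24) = 7.93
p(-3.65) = 28.84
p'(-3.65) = -4.65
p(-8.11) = 50.33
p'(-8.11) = -4.91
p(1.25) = -1.97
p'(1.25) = -1.98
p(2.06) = -4.37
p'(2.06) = -3.64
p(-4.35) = 32.13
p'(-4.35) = -4.73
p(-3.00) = 25.85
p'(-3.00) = -4.58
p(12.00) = -51.55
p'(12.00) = -4.95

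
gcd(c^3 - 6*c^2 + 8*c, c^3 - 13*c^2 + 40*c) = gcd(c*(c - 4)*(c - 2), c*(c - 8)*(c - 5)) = c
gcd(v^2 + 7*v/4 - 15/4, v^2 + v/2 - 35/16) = v - 5/4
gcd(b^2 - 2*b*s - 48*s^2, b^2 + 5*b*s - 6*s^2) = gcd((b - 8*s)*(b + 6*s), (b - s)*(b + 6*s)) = b + 6*s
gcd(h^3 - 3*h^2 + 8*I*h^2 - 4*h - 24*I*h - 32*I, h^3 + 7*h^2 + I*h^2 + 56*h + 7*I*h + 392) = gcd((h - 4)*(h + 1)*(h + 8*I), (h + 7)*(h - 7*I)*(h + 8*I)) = h + 8*I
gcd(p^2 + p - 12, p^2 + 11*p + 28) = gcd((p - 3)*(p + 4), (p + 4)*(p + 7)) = p + 4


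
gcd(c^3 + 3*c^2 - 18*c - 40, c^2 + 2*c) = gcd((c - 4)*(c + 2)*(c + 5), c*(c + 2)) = c + 2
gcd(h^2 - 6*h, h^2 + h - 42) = h - 6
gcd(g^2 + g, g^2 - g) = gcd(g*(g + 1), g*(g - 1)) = g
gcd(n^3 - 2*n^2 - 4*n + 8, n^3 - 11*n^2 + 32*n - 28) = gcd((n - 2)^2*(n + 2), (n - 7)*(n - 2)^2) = n^2 - 4*n + 4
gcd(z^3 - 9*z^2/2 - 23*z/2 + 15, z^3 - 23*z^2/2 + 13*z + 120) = z^2 - 7*z/2 - 15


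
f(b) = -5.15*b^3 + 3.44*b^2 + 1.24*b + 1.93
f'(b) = -15.45*b^2 + 6.88*b + 1.24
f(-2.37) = 86.87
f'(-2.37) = -101.85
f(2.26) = -37.14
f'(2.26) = -62.12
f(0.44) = 2.70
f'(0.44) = 1.28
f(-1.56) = 27.92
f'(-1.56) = -47.09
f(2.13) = -29.59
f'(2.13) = -54.20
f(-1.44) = 22.66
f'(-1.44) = -40.70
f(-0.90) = 7.35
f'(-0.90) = -17.47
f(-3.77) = 322.10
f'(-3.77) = -244.29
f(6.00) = -979.19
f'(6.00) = -513.68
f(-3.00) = 168.22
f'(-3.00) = -158.45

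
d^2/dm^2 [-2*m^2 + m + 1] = -4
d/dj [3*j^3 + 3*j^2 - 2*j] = 9*j^2 + 6*j - 2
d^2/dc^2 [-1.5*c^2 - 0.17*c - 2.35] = -3.00000000000000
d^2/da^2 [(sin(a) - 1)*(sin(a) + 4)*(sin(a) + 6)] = -9*sin(a)^3 - 36*sin(a)^2 - 8*sin(a) + 18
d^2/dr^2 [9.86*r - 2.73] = 0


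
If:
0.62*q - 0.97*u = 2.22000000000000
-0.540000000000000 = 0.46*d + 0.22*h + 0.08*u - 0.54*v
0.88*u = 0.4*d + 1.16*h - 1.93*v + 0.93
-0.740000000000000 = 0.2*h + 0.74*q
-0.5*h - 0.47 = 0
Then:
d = 1.51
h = -0.94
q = -0.75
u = -2.77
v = 1.49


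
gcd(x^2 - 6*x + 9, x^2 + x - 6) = 1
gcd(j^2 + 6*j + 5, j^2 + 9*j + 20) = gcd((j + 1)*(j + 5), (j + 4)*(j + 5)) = j + 5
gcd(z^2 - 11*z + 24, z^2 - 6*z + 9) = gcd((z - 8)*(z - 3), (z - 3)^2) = z - 3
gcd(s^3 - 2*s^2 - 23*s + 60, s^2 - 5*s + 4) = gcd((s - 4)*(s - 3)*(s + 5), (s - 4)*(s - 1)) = s - 4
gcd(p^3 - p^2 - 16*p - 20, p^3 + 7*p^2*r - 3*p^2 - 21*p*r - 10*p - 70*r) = p^2 - 3*p - 10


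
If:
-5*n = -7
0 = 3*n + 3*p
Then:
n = 7/5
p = -7/5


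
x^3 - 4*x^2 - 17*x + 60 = (x - 5)*(x - 3)*(x + 4)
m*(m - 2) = m^2 - 2*m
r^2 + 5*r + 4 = (r + 1)*(r + 4)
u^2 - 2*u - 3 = (u - 3)*(u + 1)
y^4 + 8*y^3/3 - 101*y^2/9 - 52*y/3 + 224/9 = (y - 8/3)*(y - 1)*(y + 7/3)*(y + 4)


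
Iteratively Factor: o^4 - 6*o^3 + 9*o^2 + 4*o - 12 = (o - 2)*(o^3 - 4*o^2 + o + 6) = (o - 2)^2*(o^2 - 2*o - 3) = (o - 2)^2*(o + 1)*(o - 3)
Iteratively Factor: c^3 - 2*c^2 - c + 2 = (c - 1)*(c^2 - c - 2) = (c - 2)*(c - 1)*(c + 1)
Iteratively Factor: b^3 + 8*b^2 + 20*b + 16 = (b + 2)*(b^2 + 6*b + 8) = (b + 2)^2*(b + 4)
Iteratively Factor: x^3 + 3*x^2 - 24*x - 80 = (x - 5)*(x^2 + 8*x + 16) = (x - 5)*(x + 4)*(x + 4)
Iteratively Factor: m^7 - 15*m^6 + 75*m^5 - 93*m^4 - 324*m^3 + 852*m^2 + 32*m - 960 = (m - 3)*(m^6 - 12*m^5 + 39*m^4 + 24*m^3 - 252*m^2 + 96*m + 320) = (m - 3)*(m - 2)*(m^5 - 10*m^4 + 19*m^3 + 62*m^2 - 128*m - 160) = (m - 3)*(m - 2)*(m + 2)*(m^4 - 12*m^3 + 43*m^2 - 24*m - 80) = (m - 4)*(m - 3)*(m - 2)*(m + 2)*(m^3 - 8*m^2 + 11*m + 20) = (m - 4)^2*(m - 3)*(m - 2)*(m + 2)*(m^2 - 4*m - 5) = (m - 4)^2*(m - 3)*(m - 2)*(m + 1)*(m + 2)*(m - 5)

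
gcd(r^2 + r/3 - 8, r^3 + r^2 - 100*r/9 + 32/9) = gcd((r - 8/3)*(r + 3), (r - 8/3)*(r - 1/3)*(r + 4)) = r - 8/3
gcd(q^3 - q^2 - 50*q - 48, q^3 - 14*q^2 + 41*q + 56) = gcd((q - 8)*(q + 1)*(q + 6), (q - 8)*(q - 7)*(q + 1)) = q^2 - 7*q - 8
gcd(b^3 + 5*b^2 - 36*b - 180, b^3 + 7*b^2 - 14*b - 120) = b^2 + 11*b + 30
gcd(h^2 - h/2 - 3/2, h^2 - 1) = h + 1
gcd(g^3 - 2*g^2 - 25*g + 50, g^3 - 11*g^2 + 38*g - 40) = g^2 - 7*g + 10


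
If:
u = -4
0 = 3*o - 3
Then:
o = 1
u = -4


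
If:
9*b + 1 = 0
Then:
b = -1/9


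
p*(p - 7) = p^2 - 7*p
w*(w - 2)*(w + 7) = w^3 + 5*w^2 - 14*w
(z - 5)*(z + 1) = z^2 - 4*z - 5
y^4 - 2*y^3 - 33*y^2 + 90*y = y*(y - 5)*(y - 3)*(y + 6)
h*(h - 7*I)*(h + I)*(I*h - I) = I*h^4 + 6*h^3 - I*h^3 - 6*h^2 + 7*I*h^2 - 7*I*h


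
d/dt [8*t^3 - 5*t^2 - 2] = 2*t*(12*t - 5)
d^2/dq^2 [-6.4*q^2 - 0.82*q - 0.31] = -12.8000000000000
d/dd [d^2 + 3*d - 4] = 2*d + 3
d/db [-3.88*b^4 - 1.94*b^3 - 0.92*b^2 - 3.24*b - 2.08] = -15.52*b^3 - 5.82*b^2 - 1.84*b - 3.24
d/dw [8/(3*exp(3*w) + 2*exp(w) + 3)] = (-72*exp(2*w) - 16)*exp(w)/(3*exp(3*w) + 2*exp(w) + 3)^2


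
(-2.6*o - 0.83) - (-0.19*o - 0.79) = -2.41*o - 0.0399999999999999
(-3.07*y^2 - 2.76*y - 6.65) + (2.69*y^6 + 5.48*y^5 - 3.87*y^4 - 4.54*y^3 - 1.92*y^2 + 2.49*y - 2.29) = 2.69*y^6 + 5.48*y^5 - 3.87*y^4 - 4.54*y^3 - 4.99*y^2 - 0.27*y - 8.94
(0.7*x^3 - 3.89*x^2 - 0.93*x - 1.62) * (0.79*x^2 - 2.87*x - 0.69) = 0.553*x^5 - 5.0821*x^4 + 9.9466*x^3 + 4.0734*x^2 + 5.2911*x + 1.1178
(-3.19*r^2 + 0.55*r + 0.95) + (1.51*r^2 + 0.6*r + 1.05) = -1.68*r^2 + 1.15*r + 2.0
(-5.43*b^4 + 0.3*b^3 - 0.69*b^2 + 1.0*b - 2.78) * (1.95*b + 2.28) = -10.5885*b^5 - 11.7954*b^4 - 0.6615*b^3 + 0.3768*b^2 - 3.141*b - 6.3384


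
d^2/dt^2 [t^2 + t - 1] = 2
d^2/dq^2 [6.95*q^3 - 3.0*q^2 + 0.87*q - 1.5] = 41.7*q - 6.0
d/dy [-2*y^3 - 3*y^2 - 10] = 6*y*(-y - 1)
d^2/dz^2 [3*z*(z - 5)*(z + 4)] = 18*z - 6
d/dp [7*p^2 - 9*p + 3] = 14*p - 9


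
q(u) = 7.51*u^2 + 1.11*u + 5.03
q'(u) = 15.02*u + 1.11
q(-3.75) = 106.48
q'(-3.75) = -55.22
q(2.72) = 63.61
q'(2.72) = 41.96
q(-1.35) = 17.22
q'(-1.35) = -19.17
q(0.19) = 5.51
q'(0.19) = 3.96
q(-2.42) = 46.33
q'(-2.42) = -35.24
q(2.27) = 46.25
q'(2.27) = 35.21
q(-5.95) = 264.30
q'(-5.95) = -88.26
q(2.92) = 72.30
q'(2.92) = 44.97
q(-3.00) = 69.29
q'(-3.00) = -43.95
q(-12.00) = 1073.15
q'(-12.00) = -179.13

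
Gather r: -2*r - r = -3*r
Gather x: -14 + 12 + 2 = 0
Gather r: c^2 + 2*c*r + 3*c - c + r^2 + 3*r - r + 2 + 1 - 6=c^2 + 2*c + r^2 + r*(2*c + 2) - 3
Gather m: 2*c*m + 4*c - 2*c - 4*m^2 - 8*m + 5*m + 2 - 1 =2*c - 4*m^2 + m*(2*c - 3) + 1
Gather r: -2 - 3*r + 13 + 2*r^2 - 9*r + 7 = 2*r^2 - 12*r + 18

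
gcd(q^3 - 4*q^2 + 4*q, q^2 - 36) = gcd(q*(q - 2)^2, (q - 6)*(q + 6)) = 1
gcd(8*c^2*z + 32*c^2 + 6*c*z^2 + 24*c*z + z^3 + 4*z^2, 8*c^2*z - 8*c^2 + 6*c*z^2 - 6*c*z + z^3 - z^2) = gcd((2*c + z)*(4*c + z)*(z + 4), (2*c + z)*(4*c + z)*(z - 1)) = 8*c^2 + 6*c*z + z^2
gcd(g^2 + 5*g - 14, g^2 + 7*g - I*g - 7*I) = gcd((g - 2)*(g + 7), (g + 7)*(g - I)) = g + 7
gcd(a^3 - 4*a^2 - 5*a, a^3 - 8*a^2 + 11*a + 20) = a^2 - 4*a - 5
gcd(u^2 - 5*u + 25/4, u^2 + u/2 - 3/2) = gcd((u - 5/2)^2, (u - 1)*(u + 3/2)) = 1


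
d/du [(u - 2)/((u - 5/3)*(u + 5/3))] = 9*(-9*u^2 + 36*u - 25)/(81*u^4 - 450*u^2 + 625)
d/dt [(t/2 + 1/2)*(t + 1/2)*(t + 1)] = (t + 1)*(3*t + 2)/2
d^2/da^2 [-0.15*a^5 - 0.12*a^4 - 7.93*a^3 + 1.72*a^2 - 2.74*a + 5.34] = -3.0*a^3 - 1.44*a^2 - 47.58*a + 3.44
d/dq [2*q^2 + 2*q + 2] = 4*q + 2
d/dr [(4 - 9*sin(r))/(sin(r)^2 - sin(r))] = (9*cos(r) - 8/tan(r) + 4*cos(r)/sin(r)^2)/(sin(r) - 1)^2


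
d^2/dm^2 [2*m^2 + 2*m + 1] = 4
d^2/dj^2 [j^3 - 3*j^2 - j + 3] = 6*j - 6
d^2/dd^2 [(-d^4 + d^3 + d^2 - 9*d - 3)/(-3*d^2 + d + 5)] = 2*(9*d^6 - 9*d^5 - 42*d^4 + 102*d^3 + 171*d^2 + 303*d - 22)/(27*d^6 - 27*d^5 - 126*d^4 + 89*d^3 + 210*d^2 - 75*d - 125)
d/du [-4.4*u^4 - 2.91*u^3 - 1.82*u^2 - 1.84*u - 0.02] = -17.6*u^3 - 8.73*u^2 - 3.64*u - 1.84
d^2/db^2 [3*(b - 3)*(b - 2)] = 6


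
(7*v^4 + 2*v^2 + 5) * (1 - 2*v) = -14*v^5 + 7*v^4 - 4*v^3 + 2*v^2 - 10*v + 5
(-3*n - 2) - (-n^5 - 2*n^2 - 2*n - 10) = n^5 + 2*n^2 - n + 8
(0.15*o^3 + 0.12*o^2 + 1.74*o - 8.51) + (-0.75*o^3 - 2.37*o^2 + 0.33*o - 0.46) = -0.6*o^3 - 2.25*o^2 + 2.07*o - 8.97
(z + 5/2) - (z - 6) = 17/2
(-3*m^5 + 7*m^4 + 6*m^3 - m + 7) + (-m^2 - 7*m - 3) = -3*m^5 + 7*m^4 + 6*m^3 - m^2 - 8*m + 4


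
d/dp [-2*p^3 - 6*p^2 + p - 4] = -6*p^2 - 12*p + 1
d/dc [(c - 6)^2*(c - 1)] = (c - 6)*(3*c - 8)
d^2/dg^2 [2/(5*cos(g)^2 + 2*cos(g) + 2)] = (-200*sin(g)^4 + 28*sin(g)^2 + 83*cos(g) - 15*cos(3*g) + 148)/(-5*sin(g)^2 + 2*cos(g) + 7)^3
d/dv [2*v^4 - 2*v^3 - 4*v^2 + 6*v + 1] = 8*v^3 - 6*v^2 - 8*v + 6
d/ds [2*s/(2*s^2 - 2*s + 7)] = 2*(7 - 2*s^2)/(4*s^4 - 8*s^3 + 32*s^2 - 28*s + 49)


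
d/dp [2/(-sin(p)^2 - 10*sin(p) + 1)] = 4*(sin(p) + 5)*cos(p)/(10*sin(p) - cos(p)^2)^2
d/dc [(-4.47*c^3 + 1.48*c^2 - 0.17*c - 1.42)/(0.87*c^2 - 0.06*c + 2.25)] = (-3.8889*c^4 + 0.5364*c^3 - 30.1134*c^2 + 9.1308*c - 0.4677)/(0.7569*c^4 - 0.1044*c^3 + 3.9186*c^2 - 0.27*c + 5.0625)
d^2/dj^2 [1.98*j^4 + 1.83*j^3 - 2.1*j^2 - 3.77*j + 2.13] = 23.76*j^2 + 10.98*j - 4.2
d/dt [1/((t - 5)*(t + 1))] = 2*(2 - t)/(t^4 - 8*t^3 + 6*t^2 + 40*t + 25)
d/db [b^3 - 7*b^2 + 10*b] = 3*b^2 - 14*b + 10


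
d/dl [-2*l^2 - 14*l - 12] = -4*l - 14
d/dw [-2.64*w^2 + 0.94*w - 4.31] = 0.94 - 5.28*w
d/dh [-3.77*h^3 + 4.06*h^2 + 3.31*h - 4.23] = -11.31*h^2 + 8.12*h + 3.31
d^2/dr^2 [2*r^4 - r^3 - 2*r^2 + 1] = 24*r^2 - 6*r - 4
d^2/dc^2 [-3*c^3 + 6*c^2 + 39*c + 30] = 12 - 18*c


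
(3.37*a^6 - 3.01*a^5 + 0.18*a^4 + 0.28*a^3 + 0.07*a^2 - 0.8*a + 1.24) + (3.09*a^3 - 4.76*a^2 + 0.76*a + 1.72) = 3.37*a^6 - 3.01*a^5 + 0.18*a^4 + 3.37*a^3 - 4.69*a^2 - 0.04*a + 2.96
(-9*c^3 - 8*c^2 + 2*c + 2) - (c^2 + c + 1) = -9*c^3 - 9*c^2 + c + 1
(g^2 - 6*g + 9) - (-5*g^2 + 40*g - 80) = 6*g^2 - 46*g + 89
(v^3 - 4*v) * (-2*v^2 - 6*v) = -2*v^5 - 6*v^4 + 8*v^3 + 24*v^2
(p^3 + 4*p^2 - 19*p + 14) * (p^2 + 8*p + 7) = p^5 + 12*p^4 + 20*p^3 - 110*p^2 - 21*p + 98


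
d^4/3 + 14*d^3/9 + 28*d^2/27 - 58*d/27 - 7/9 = (d/3 + 1)*(d - 1)*(d + 1/3)*(d + 7/3)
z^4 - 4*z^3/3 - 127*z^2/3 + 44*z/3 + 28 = (z - 7)*(z - 1)*(z + 2/3)*(z + 6)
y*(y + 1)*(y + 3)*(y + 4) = y^4 + 8*y^3 + 19*y^2 + 12*y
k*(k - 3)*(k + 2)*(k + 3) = k^4 + 2*k^3 - 9*k^2 - 18*k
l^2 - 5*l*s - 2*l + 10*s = (l - 2)*(l - 5*s)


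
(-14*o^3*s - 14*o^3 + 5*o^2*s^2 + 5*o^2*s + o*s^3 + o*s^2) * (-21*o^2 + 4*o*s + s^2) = 294*o^5*s + 294*o^5 - 161*o^4*s^2 - 161*o^4*s - 15*o^3*s^3 - 15*o^3*s^2 + 9*o^2*s^4 + 9*o^2*s^3 + o*s^5 + o*s^4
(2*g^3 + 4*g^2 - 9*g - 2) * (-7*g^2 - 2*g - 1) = -14*g^5 - 32*g^4 + 53*g^3 + 28*g^2 + 13*g + 2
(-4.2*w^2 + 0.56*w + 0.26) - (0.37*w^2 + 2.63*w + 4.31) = -4.57*w^2 - 2.07*w - 4.05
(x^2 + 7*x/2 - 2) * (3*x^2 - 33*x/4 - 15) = 3*x^4 + 9*x^3/4 - 399*x^2/8 - 36*x + 30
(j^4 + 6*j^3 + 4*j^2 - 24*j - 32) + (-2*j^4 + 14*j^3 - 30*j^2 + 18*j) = -j^4 + 20*j^3 - 26*j^2 - 6*j - 32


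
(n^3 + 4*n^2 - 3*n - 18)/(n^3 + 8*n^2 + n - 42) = (n + 3)/(n + 7)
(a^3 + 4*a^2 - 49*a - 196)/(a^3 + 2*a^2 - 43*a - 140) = (a + 7)/(a + 5)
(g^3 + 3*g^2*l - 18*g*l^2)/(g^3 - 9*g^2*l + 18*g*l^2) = (g + 6*l)/(g - 6*l)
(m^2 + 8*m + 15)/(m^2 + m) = (m^2 + 8*m + 15)/(m*(m + 1))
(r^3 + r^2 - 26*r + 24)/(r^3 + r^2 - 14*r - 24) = (r^2 + 5*r - 6)/(r^2 + 5*r + 6)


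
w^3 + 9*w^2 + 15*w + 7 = (w + 1)^2*(w + 7)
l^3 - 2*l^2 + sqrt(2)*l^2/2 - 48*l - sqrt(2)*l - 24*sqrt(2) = (l - 8)*(l + 6)*(l + sqrt(2)/2)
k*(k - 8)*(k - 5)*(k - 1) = k^4 - 14*k^3 + 53*k^2 - 40*k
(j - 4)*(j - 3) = j^2 - 7*j + 12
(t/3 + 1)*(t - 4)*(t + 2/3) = t^3/3 - t^2/9 - 38*t/9 - 8/3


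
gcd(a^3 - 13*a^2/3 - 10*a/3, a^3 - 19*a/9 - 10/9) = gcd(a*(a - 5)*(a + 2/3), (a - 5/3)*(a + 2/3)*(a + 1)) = a + 2/3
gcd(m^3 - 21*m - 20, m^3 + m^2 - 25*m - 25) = m^2 - 4*m - 5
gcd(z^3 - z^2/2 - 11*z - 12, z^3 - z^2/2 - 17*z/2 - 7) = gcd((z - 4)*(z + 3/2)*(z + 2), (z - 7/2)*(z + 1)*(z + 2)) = z + 2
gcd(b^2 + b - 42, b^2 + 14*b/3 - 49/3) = b + 7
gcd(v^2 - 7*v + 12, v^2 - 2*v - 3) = v - 3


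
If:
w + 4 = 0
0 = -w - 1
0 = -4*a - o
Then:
No Solution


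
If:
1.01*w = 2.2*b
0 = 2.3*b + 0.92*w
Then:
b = 0.00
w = 0.00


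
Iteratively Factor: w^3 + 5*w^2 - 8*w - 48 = (w + 4)*(w^2 + w - 12) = (w - 3)*(w + 4)*(w + 4)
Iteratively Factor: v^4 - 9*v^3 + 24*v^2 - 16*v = (v - 4)*(v^3 - 5*v^2 + 4*v) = (v - 4)^2*(v^2 - v) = (v - 4)^2*(v - 1)*(v)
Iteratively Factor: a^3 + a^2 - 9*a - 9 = (a + 3)*(a^2 - 2*a - 3) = (a + 1)*(a + 3)*(a - 3)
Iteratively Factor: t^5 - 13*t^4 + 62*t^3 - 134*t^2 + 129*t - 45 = (t - 3)*(t^4 - 10*t^3 + 32*t^2 - 38*t + 15) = (t - 3)*(t - 1)*(t^3 - 9*t^2 + 23*t - 15) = (t - 3)^2*(t - 1)*(t^2 - 6*t + 5) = (t - 5)*(t - 3)^2*(t - 1)*(t - 1)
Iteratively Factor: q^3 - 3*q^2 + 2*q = (q - 2)*(q^2 - q) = q*(q - 2)*(q - 1)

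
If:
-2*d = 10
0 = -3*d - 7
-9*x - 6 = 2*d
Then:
No Solution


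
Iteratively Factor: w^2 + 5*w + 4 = (w + 1)*(w + 4)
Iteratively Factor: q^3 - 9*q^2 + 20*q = (q - 4)*(q^2 - 5*q) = (q - 5)*(q - 4)*(q)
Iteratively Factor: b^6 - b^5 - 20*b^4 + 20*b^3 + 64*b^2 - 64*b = (b + 4)*(b^5 - 5*b^4 + 20*b^2 - 16*b) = (b - 1)*(b + 4)*(b^4 - 4*b^3 - 4*b^2 + 16*b) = b*(b - 1)*(b + 4)*(b^3 - 4*b^2 - 4*b + 16) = b*(b - 2)*(b - 1)*(b + 4)*(b^2 - 2*b - 8) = b*(b - 4)*(b - 2)*(b - 1)*(b + 4)*(b + 2)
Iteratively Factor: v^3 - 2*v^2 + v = (v - 1)*(v^2 - v) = v*(v - 1)*(v - 1)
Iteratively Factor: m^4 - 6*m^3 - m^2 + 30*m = (m - 5)*(m^3 - m^2 - 6*m) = m*(m - 5)*(m^2 - m - 6) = m*(m - 5)*(m - 3)*(m + 2)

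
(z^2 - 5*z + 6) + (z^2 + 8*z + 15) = 2*z^2 + 3*z + 21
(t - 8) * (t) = t^2 - 8*t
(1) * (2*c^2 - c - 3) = 2*c^2 - c - 3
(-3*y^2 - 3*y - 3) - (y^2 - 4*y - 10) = -4*y^2 + y + 7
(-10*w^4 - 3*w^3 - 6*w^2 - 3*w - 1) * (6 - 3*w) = 30*w^5 - 51*w^4 - 27*w^2 - 15*w - 6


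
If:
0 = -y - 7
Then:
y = -7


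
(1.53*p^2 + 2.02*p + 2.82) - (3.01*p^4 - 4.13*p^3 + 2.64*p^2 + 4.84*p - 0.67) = -3.01*p^4 + 4.13*p^3 - 1.11*p^2 - 2.82*p + 3.49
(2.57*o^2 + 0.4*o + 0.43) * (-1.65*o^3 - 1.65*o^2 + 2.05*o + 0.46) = -4.2405*o^5 - 4.9005*o^4 + 3.899*o^3 + 1.2927*o^2 + 1.0655*o + 0.1978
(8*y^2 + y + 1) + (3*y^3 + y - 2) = 3*y^3 + 8*y^2 + 2*y - 1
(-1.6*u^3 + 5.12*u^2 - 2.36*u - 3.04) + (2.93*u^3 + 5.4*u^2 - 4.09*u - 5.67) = 1.33*u^3 + 10.52*u^2 - 6.45*u - 8.71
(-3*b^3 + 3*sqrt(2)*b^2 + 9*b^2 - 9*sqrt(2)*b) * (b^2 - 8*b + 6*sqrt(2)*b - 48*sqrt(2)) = -3*b^5 - 15*sqrt(2)*b^4 + 33*b^4 - 36*b^3 + 165*sqrt(2)*b^3 - 360*sqrt(2)*b^2 - 396*b^2 + 864*b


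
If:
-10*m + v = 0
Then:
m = v/10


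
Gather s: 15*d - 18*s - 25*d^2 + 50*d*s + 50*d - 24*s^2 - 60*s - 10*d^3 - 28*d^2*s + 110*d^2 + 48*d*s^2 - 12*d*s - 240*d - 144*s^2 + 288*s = -10*d^3 + 85*d^2 - 175*d + s^2*(48*d - 168) + s*(-28*d^2 + 38*d + 210)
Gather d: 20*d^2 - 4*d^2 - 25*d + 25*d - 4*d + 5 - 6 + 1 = 16*d^2 - 4*d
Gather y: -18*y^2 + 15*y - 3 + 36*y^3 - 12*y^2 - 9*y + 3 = 36*y^3 - 30*y^2 + 6*y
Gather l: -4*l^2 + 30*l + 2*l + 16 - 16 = -4*l^2 + 32*l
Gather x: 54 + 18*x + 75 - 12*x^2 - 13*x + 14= -12*x^2 + 5*x + 143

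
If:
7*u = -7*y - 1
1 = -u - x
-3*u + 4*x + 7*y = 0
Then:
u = -5/14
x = -9/14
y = 3/14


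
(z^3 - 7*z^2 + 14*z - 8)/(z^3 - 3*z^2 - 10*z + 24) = (z - 1)/(z + 3)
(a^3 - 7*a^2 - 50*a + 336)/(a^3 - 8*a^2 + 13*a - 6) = (a^2 - a - 56)/(a^2 - 2*a + 1)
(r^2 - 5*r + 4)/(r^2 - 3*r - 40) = (-r^2 + 5*r - 4)/(-r^2 + 3*r + 40)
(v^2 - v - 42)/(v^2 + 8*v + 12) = (v - 7)/(v + 2)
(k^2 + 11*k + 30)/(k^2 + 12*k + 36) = (k + 5)/(k + 6)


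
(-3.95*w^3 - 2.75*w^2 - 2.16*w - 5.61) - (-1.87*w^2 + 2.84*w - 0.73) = -3.95*w^3 - 0.88*w^2 - 5.0*w - 4.88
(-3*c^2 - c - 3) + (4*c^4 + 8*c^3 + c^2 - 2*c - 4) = 4*c^4 + 8*c^3 - 2*c^2 - 3*c - 7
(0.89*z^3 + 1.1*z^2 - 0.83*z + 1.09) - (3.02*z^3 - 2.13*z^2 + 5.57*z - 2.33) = -2.13*z^3 + 3.23*z^2 - 6.4*z + 3.42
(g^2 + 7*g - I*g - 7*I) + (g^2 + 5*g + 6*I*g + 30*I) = 2*g^2 + 12*g + 5*I*g + 23*I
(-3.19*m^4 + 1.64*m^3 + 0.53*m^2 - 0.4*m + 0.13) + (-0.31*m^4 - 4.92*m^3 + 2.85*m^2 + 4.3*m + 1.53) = -3.5*m^4 - 3.28*m^3 + 3.38*m^2 + 3.9*m + 1.66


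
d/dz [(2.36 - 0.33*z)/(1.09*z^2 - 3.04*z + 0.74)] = (0.3597*z^2 - 5.1448*z + 6.9302)/(1.1881*z^4 - 6.6272*z^3 + 10.8548*z^2 - 4.4992*z + 0.5476)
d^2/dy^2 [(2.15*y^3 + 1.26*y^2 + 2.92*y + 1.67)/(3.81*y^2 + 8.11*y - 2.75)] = (-1.13686837721616e-13*y^4 + 334.781572*y^3 - 63.0410279999999*y^2 + 590.731032*y + 403.977764)/(55.306341*y^6 + 353.176713*y^5 + 632.017278*y^4 + 23.5765809999999*y^3 - 456.18045*y^2 + 183.995625*y - 20.796875)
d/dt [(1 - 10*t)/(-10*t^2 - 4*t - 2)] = (-25*t^2 + 5*t + 6)/(25*t^4 + 20*t^3 + 14*t^2 + 4*t + 1)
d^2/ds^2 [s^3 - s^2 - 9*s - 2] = 6*s - 2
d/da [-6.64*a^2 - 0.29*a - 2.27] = -13.28*a - 0.29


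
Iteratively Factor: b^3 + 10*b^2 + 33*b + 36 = (b + 3)*(b^2 + 7*b + 12) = (b + 3)*(b + 4)*(b + 3)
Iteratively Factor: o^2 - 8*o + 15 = (o - 3)*(o - 5)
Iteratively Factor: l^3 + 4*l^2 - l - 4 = (l + 4)*(l^2 - 1) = (l + 1)*(l + 4)*(l - 1)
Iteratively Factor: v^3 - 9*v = (v - 3)*(v^2 + 3*v) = v*(v - 3)*(v + 3)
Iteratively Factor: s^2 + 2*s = (s)*(s + 2)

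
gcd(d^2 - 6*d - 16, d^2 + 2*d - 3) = 1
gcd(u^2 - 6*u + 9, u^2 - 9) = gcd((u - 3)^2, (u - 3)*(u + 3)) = u - 3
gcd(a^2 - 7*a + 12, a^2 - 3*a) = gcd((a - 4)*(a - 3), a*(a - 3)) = a - 3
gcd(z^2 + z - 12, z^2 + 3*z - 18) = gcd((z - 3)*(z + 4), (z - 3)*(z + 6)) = z - 3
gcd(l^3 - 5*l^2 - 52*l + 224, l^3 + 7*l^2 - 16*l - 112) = l^2 + 3*l - 28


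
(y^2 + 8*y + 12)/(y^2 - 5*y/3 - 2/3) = 3*(y^2 + 8*y + 12)/(3*y^2 - 5*y - 2)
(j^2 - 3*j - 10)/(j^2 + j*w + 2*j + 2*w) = (j - 5)/(j + w)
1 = 1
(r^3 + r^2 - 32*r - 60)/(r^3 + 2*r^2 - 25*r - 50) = (r - 6)/(r - 5)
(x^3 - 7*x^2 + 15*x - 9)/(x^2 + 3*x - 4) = (x^2 - 6*x + 9)/(x + 4)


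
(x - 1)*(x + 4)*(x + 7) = x^3 + 10*x^2 + 17*x - 28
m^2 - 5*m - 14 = (m - 7)*(m + 2)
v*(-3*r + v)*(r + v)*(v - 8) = -3*r^2*v^2 + 24*r^2*v - 2*r*v^3 + 16*r*v^2 + v^4 - 8*v^3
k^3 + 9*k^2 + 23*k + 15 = (k + 1)*(k + 3)*(k + 5)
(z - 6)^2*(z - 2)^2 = z^4 - 16*z^3 + 88*z^2 - 192*z + 144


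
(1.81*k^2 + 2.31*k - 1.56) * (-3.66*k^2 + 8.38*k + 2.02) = -6.6246*k^4 + 6.7132*k^3 + 28.7236*k^2 - 8.4066*k - 3.1512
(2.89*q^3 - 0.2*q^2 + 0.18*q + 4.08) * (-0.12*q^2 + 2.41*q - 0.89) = -0.3468*q^5 + 6.9889*q^4 - 3.0757*q^3 + 0.1222*q^2 + 9.6726*q - 3.6312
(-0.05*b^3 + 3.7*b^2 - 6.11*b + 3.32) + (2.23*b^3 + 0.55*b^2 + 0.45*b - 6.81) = 2.18*b^3 + 4.25*b^2 - 5.66*b - 3.49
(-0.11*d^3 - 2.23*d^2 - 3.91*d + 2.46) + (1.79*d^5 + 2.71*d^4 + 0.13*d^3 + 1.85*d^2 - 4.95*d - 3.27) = 1.79*d^5 + 2.71*d^4 + 0.02*d^3 - 0.38*d^2 - 8.86*d - 0.81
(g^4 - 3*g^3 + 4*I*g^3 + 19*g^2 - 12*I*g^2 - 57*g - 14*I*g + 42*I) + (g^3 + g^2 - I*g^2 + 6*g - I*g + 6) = g^4 - 2*g^3 + 4*I*g^3 + 20*g^2 - 13*I*g^2 - 51*g - 15*I*g + 6 + 42*I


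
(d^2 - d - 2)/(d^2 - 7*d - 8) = (d - 2)/(d - 8)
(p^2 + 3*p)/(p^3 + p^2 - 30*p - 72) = p/(p^2 - 2*p - 24)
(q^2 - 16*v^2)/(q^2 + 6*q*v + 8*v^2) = (q - 4*v)/(q + 2*v)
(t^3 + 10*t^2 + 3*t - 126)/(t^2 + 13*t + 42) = t - 3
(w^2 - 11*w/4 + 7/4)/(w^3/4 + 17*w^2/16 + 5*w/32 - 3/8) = 8*(4*w^2 - 11*w + 7)/(8*w^3 + 34*w^2 + 5*w - 12)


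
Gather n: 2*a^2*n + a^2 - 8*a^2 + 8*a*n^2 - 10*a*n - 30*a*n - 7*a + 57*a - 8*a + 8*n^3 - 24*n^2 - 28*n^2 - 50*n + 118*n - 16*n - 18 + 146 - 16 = -7*a^2 + 42*a + 8*n^3 + n^2*(8*a - 52) + n*(2*a^2 - 40*a + 52) + 112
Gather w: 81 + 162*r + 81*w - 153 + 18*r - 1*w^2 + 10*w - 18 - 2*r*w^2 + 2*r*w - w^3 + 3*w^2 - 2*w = 180*r - w^3 + w^2*(2 - 2*r) + w*(2*r + 89) - 90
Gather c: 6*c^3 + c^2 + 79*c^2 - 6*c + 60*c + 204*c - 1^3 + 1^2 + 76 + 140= 6*c^3 + 80*c^2 + 258*c + 216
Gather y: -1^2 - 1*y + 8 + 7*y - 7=6*y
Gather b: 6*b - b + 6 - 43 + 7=5*b - 30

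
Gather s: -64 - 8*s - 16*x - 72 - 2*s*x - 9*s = s*(-2*x - 17) - 16*x - 136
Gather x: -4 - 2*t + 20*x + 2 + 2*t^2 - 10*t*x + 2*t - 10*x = 2*t^2 + x*(10 - 10*t) - 2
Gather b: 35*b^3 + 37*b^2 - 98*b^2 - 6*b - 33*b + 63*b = 35*b^3 - 61*b^2 + 24*b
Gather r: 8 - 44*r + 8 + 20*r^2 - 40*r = 20*r^2 - 84*r + 16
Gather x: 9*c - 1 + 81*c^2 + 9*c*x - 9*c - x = 81*c^2 + x*(9*c - 1) - 1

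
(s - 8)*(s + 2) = s^2 - 6*s - 16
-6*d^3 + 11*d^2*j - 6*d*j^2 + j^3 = (-3*d + j)*(-2*d + j)*(-d + j)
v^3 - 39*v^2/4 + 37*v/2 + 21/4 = (v - 7)*(v - 3)*(v + 1/4)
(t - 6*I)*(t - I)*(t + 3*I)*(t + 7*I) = t^4 + 3*I*t^3 + 43*t^2 + 87*I*t + 126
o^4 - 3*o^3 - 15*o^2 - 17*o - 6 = (o - 6)*(o + 1)^3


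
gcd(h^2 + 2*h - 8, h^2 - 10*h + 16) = h - 2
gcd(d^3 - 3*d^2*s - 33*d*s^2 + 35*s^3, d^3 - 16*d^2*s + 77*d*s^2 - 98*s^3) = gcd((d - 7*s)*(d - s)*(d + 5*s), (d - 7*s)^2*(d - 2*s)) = -d + 7*s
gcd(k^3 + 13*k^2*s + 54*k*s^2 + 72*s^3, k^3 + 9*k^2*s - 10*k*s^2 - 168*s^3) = k + 6*s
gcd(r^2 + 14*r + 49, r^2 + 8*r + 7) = r + 7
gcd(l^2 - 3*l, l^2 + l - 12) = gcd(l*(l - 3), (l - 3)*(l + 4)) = l - 3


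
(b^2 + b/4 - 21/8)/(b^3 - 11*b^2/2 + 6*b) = (b + 7/4)/(b*(b - 4))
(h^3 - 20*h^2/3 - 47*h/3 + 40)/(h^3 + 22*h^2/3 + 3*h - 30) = (h - 8)/(h + 6)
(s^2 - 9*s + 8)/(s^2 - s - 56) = (s - 1)/(s + 7)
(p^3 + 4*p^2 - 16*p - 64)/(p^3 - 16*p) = (p + 4)/p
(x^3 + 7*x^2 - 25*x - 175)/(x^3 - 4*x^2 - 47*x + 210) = (x + 5)/(x - 6)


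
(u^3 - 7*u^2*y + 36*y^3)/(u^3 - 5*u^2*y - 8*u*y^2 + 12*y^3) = (-u + 3*y)/(-u + y)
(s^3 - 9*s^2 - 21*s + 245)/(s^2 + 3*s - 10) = (s^2 - 14*s + 49)/(s - 2)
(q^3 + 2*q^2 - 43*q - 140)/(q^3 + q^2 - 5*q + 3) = (q^3 + 2*q^2 - 43*q - 140)/(q^3 + q^2 - 5*q + 3)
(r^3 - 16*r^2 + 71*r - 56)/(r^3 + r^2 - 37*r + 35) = (r^2 - 15*r + 56)/(r^2 + 2*r - 35)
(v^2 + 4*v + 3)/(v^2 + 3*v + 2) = (v + 3)/(v + 2)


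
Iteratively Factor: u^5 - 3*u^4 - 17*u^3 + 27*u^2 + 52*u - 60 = (u + 2)*(u^4 - 5*u^3 - 7*u^2 + 41*u - 30) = (u - 1)*(u + 2)*(u^3 - 4*u^2 - 11*u + 30) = (u - 1)*(u + 2)*(u + 3)*(u^2 - 7*u + 10) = (u - 5)*(u - 1)*(u + 2)*(u + 3)*(u - 2)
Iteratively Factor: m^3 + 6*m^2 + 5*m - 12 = (m + 4)*(m^2 + 2*m - 3) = (m + 3)*(m + 4)*(m - 1)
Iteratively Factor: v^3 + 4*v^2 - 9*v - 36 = (v + 4)*(v^2 - 9) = (v + 3)*(v + 4)*(v - 3)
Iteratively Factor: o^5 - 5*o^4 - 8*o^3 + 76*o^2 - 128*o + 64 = (o - 4)*(o^4 - o^3 - 12*o^2 + 28*o - 16) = (o - 4)*(o + 4)*(o^3 - 5*o^2 + 8*o - 4) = (o - 4)*(o - 2)*(o + 4)*(o^2 - 3*o + 2) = (o - 4)*(o - 2)^2*(o + 4)*(o - 1)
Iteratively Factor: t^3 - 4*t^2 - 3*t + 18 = (t + 2)*(t^2 - 6*t + 9) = (t - 3)*(t + 2)*(t - 3)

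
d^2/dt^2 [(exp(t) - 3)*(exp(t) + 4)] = (4*exp(t) + 1)*exp(t)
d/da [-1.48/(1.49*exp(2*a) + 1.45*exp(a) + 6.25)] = (4.4104*exp(a) + 2.146)*exp(a)/(1.49*exp(2*a) + 1.45*exp(a) + 6.25)^2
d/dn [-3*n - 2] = -3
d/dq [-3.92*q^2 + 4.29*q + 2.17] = 4.29 - 7.84*q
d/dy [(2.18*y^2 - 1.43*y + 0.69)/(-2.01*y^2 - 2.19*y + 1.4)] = (-7.6485*y^2 + 8.8778*y - 0.4909)/(4.0401*y^4 + 8.8038*y^3 - 0.831899999999999*y^2 - 6.132*y + 1.96)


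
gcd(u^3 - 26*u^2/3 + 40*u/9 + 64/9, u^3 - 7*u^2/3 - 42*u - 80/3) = u^2 - 22*u/3 - 16/3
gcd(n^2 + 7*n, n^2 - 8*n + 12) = 1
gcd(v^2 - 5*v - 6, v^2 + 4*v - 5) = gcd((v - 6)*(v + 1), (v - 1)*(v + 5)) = 1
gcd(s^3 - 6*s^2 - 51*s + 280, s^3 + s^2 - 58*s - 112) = s^2 - s - 56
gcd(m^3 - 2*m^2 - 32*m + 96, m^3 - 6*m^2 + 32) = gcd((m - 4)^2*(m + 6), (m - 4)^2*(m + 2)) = m^2 - 8*m + 16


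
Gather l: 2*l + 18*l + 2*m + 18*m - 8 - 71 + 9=20*l + 20*m - 70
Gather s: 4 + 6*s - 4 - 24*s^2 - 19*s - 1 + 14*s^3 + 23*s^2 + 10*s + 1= 14*s^3 - s^2 - 3*s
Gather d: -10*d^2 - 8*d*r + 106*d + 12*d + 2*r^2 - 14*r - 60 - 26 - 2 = -10*d^2 + d*(118 - 8*r) + 2*r^2 - 14*r - 88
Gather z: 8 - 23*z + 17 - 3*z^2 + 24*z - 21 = -3*z^2 + z + 4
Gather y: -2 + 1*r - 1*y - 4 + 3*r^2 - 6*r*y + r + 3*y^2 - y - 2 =3*r^2 + 2*r + 3*y^2 + y*(-6*r - 2) - 8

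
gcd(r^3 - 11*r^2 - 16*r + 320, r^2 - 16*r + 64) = r^2 - 16*r + 64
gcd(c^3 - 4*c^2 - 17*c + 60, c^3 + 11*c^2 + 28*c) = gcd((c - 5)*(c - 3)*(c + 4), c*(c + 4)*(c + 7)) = c + 4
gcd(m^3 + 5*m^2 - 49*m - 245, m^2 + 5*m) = m + 5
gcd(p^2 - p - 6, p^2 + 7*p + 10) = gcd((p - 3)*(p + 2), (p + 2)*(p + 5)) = p + 2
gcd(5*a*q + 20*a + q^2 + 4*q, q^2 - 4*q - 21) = 1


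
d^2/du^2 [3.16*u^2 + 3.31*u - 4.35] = 6.32000000000000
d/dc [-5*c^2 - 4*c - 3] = -10*c - 4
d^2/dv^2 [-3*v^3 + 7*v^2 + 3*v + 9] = 14 - 18*v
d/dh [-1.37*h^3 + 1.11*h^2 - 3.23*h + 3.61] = -4.11*h^2 + 2.22*h - 3.23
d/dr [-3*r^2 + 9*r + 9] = 9 - 6*r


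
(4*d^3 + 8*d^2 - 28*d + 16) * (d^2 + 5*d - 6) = 4*d^5 + 28*d^4 - 12*d^3 - 172*d^2 + 248*d - 96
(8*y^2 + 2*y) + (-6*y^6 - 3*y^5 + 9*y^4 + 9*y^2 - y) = -6*y^6 - 3*y^5 + 9*y^4 + 17*y^2 + y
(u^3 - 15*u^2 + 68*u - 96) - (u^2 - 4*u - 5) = u^3 - 16*u^2 + 72*u - 91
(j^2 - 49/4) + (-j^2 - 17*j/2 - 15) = -17*j/2 - 109/4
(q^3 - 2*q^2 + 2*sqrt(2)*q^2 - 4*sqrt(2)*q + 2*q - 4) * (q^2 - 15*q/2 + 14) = q^5 - 19*q^4/2 + 2*sqrt(2)*q^4 - 19*sqrt(2)*q^3 + 31*q^3 - 47*q^2 + 58*sqrt(2)*q^2 - 56*sqrt(2)*q + 58*q - 56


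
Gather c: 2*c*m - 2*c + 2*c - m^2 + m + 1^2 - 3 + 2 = 2*c*m - m^2 + m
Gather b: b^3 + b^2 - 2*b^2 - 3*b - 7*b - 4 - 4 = b^3 - b^2 - 10*b - 8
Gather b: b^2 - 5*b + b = b^2 - 4*b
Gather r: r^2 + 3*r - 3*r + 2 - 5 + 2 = r^2 - 1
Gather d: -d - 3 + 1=-d - 2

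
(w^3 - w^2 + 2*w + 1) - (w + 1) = w^3 - w^2 + w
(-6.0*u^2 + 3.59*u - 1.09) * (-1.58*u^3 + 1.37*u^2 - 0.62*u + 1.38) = 9.48*u^5 - 13.8922*u^4 + 10.3605*u^3 - 11.9991*u^2 + 5.63*u - 1.5042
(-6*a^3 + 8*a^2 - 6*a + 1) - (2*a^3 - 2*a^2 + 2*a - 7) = -8*a^3 + 10*a^2 - 8*a + 8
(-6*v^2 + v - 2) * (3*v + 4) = -18*v^3 - 21*v^2 - 2*v - 8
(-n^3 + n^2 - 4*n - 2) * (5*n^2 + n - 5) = -5*n^5 + 4*n^4 - 14*n^3 - 19*n^2 + 18*n + 10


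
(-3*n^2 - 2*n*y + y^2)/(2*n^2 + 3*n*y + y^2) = (-3*n + y)/(2*n + y)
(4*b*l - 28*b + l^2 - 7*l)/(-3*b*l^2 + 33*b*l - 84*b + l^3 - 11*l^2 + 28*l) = (-4*b - l)/(3*b*l - 12*b - l^2 + 4*l)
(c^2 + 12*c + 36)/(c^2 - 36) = (c + 6)/(c - 6)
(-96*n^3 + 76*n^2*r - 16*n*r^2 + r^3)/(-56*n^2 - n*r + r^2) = (12*n^2 - 8*n*r + r^2)/(7*n + r)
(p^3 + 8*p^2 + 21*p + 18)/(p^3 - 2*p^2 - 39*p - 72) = (p + 2)/(p - 8)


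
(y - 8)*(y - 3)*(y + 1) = y^3 - 10*y^2 + 13*y + 24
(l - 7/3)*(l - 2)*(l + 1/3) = l^3 - 4*l^2 + 29*l/9 + 14/9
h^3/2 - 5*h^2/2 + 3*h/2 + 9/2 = (h/2 + 1/2)*(h - 3)^2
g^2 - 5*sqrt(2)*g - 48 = (g - 8*sqrt(2))*(g + 3*sqrt(2))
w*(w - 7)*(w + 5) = w^3 - 2*w^2 - 35*w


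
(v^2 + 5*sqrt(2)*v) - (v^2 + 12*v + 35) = -12*v + 5*sqrt(2)*v - 35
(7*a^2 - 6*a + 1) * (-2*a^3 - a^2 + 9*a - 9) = -14*a^5 + 5*a^4 + 67*a^3 - 118*a^2 + 63*a - 9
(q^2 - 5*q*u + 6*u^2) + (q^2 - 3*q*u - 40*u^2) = 2*q^2 - 8*q*u - 34*u^2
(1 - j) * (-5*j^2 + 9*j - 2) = 5*j^3 - 14*j^2 + 11*j - 2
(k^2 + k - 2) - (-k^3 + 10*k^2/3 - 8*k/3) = k^3 - 7*k^2/3 + 11*k/3 - 2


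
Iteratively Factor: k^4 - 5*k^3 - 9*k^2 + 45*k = (k)*(k^3 - 5*k^2 - 9*k + 45) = k*(k + 3)*(k^2 - 8*k + 15) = k*(k - 3)*(k + 3)*(k - 5)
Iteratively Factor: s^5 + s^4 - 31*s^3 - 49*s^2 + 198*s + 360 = (s - 3)*(s^4 + 4*s^3 - 19*s^2 - 106*s - 120) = (s - 3)*(s + 3)*(s^3 + s^2 - 22*s - 40) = (s - 5)*(s - 3)*(s + 3)*(s^2 + 6*s + 8) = (s - 5)*(s - 3)*(s + 3)*(s + 4)*(s + 2)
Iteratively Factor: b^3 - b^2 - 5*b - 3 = (b + 1)*(b^2 - 2*b - 3) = (b + 1)^2*(b - 3)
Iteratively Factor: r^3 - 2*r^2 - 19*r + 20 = (r + 4)*(r^2 - 6*r + 5) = (r - 5)*(r + 4)*(r - 1)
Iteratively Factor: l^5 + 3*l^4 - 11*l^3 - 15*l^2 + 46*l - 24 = (l + 3)*(l^4 - 11*l^2 + 18*l - 8) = (l - 1)*(l + 3)*(l^3 + l^2 - 10*l + 8) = (l - 1)*(l + 3)*(l + 4)*(l^2 - 3*l + 2) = (l - 2)*(l - 1)*(l + 3)*(l + 4)*(l - 1)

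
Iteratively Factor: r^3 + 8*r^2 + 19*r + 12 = (r + 3)*(r^2 + 5*r + 4) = (r + 1)*(r + 3)*(r + 4)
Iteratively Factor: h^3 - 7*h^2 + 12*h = (h - 4)*(h^2 - 3*h) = (h - 4)*(h - 3)*(h)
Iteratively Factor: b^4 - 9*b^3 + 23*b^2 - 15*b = (b)*(b^3 - 9*b^2 + 23*b - 15) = b*(b - 3)*(b^2 - 6*b + 5) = b*(b - 5)*(b - 3)*(b - 1)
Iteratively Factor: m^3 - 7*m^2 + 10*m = (m - 5)*(m^2 - 2*m) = (m - 5)*(m - 2)*(m)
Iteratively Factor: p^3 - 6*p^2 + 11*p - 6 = (p - 3)*(p^2 - 3*p + 2) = (p - 3)*(p - 1)*(p - 2)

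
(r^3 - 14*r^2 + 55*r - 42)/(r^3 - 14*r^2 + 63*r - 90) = (r^2 - 8*r + 7)/(r^2 - 8*r + 15)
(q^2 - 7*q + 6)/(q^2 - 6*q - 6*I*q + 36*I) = (q - 1)/(q - 6*I)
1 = 1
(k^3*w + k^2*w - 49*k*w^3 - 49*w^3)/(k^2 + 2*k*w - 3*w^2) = w*(k^3 + k^2 - 49*k*w^2 - 49*w^2)/(k^2 + 2*k*w - 3*w^2)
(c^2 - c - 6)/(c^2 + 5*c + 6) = (c - 3)/(c + 3)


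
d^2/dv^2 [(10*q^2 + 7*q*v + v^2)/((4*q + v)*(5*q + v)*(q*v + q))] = 2*(32*q^3 + 24*q^2*v - 8*q^2 + 6*q*v^2 - 6*q*v - 2*q + v^3)/(q*(64*q^3*v^3 + 192*q^3*v^2 + 192*q^3*v + 64*q^3 + 48*q^2*v^4 + 144*q^2*v^3 + 144*q^2*v^2 + 48*q^2*v + 12*q*v^5 + 36*q*v^4 + 36*q*v^3 + 12*q*v^2 + v^6 + 3*v^5 + 3*v^4 + v^3))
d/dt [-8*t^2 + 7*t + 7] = 7 - 16*t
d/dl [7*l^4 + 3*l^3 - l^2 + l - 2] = 28*l^3 + 9*l^2 - 2*l + 1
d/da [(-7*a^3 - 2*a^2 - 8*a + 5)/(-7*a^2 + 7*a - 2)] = (49*a^4 - 98*a^3 - 28*a^2 + 78*a - 19)/(49*a^4 - 98*a^3 + 77*a^2 - 28*a + 4)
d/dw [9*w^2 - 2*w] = 18*w - 2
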